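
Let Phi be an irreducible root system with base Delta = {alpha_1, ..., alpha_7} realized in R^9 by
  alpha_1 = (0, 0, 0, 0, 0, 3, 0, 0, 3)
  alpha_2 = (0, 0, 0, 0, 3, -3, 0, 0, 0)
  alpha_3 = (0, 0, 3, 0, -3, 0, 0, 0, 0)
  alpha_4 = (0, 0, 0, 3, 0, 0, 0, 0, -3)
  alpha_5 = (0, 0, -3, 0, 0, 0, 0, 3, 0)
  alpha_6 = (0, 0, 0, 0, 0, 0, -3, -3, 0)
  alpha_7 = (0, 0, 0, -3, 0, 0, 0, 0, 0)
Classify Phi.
Compute the Cartan integers a_ij = 2(alpha_i, alpha_j)/(alpha_j, alpha_j); the resulting 7x7 Cartan matrix is
[[2, -1, 0, -1, 0, 0, 0], [-1, 2, -1, 0, 0, 0, 0], [0, -1, 2, 0, -1, 0, 0], [-1, 0, 0, 2, 0, 0, -2], [0, 0, -1, 0, 2, -1, 0], [0, 0, 0, 0, -1, 2, 0], [0, 0, 0, -1, 0, 0, 2]].
The roots have two lengths (squared-length ratio 2:1); the short ones are alpha_{7}. The associated Dynkin diagram is a chain of 7 nodes with a double edge at one end; the terminal node there is the unique short simple root (B_7), so the type is B_7 (the algebra so(15)).

type B_7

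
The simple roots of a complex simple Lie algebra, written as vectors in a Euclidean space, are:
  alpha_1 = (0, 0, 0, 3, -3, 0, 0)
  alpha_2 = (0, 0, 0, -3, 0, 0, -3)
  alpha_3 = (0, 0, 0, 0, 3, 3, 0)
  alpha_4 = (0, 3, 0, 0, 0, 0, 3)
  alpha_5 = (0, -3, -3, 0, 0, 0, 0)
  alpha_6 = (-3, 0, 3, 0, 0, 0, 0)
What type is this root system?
Compute the Cartan integers a_ij = 2(alpha_i, alpha_j)/(alpha_j, alpha_j); the resulting 6x6 Cartan matrix is
[[2, -1, -1, 0, 0, 0], [-1, 2, 0, -1, 0, 0], [-1, 0, 2, 0, 0, 0], [0, -1, 0, 2, -1, 0], [0, 0, 0, -1, 2, -1], [0, 0, 0, 0, -1, 2]].
All simple roots have the same length, so the diagram is simply laced. The associated Dynkin diagram is a chain of 6 nodes with single edges (A_6), so the type is A_6 (the algebra sl(7)).

A_6 (sl(7))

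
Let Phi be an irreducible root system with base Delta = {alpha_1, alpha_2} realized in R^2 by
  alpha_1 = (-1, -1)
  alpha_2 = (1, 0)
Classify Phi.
Compute the Cartan integers a_ij = 2(alpha_i, alpha_j)/(alpha_j, alpha_j); the resulting 2x2 Cartan matrix is
[[2, -2], [-1, 2]].
The roots have two lengths (squared-length ratio 2:1); the short ones are alpha_{2}. The associated Dynkin diagram is a chain of 2 nodes with a double edge at one end; the terminal node there is the unique short simple root (B_2), so the type is B_2 (the algebra so(5)).

B_2 (so(5))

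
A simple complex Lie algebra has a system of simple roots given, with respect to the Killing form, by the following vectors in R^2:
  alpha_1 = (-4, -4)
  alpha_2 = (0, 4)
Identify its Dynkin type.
Compute the Cartan integers a_ij = 2(alpha_i, alpha_j)/(alpha_j, alpha_j); the resulting 2x2 Cartan matrix is
[[2, -2], [-1, 2]].
The roots have two lengths (squared-length ratio 2:1); the short ones are alpha_{2}. The associated Dynkin diagram is a chain of 2 nodes with a double edge at one end; the terminal node there is the unique short simple root (B_2), so the type is B_2 (the algebra so(5)).

B_2 (so(5))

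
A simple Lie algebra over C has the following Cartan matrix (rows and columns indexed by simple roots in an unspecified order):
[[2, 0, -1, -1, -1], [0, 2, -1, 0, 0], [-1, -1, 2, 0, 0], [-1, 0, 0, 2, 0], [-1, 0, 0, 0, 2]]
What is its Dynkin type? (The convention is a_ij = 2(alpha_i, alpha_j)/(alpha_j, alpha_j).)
The matrix has rank 5 with 2's on the diagonal. Reading the off-diagonal entries as Dynkin edges (a single edge where a_ij = a_ji = -1; a double or triple edge where a_ij * a_ji = 2 or 3), the diagram is a chain of 3 nodes with a fork of two nodes at one end (D_5). One simple-root ordering that puts it in standard form is (alpha_2, alpha_3, alpha_1, alpha_5, alpha_4). So the algebra is type D_5, i.e. so(10).

D_5 (so(10))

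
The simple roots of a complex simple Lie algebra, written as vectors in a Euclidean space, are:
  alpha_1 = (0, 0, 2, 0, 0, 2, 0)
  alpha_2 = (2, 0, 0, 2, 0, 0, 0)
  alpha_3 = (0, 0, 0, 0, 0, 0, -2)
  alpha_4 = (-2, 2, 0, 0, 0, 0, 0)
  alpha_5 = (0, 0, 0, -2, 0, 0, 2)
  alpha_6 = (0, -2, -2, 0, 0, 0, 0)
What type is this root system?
B_6

Compute the Cartan integers a_ij = 2(alpha_i, alpha_j)/(alpha_j, alpha_j); the resulting 6x6 Cartan matrix is
[[2, 0, 0, 0, 0, -1], [0, 2, 0, -1, -1, 0], [0, 0, 2, 0, -1, 0], [0, -1, 0, 2, 0, -1], [0, -1, -2, 0, 2, 0], [-1, 0, 0, -1, 0, 2]].
The roots have two lengths (squared-length ratio 2:1); the short ones are alpha_{3}. The associated Dynkin diagram is a chain of 6 nodes with a double edge at one end; the terminal node there is the unique short simple root (B_6), so the type is B_6 (the algebra so(13)).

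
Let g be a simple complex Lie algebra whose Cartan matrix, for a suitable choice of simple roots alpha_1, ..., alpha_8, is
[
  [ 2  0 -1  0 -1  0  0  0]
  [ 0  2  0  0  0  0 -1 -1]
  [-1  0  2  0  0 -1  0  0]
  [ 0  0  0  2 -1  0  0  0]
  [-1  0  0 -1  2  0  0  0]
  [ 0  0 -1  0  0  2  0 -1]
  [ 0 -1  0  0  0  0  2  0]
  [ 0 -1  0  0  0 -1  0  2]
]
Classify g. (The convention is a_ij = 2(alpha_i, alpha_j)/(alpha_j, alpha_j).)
A_8 (sl(9))

The matrix has rank 8 with 2's on the diagonal. Reading the off-diagonal entries as Dynkin edges (a single edge where a_ij = a_ji = -1; a double or triple edge where a_ij * a_ji = 2 or 3), the diagram is a chain of 8 nodes with single edges (A_8). One simple-root ordering that puts it in standard form is (alpha_7, alpha_2, alpha_8, alpha_6, alpha_3, alpha_1, alpha_5, alpha_4). So the algebra is type A_8, i.e. sl(9).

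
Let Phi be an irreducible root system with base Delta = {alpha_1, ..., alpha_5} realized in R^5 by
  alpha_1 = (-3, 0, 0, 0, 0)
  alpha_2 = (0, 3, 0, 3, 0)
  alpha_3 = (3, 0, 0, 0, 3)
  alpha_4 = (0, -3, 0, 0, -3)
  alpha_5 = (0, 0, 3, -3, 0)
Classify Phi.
B_5

Compute the Cartan integers a_ij = 2(alpha_i, alpha_j)/(alpha_j, alpha_j); the resulting 5x5 Cartan matrix is
[[2, 0, -1, 0, 0], [0, 2, 0, -1, -1], [-2, 0, 2, -1, 0], [0, -1, -1, 2, 0], [0, -1, 0, 0, 2]].
The roots have two lengths (squared-length ratio 2:1); the short ones are alpha_{1}. The associated Dynkin diagram is a chain of 5 nodes with a double edge at one end; the terminal node there is the unique short simple root (B_5), so the type is B_5 (the algebra so(11)).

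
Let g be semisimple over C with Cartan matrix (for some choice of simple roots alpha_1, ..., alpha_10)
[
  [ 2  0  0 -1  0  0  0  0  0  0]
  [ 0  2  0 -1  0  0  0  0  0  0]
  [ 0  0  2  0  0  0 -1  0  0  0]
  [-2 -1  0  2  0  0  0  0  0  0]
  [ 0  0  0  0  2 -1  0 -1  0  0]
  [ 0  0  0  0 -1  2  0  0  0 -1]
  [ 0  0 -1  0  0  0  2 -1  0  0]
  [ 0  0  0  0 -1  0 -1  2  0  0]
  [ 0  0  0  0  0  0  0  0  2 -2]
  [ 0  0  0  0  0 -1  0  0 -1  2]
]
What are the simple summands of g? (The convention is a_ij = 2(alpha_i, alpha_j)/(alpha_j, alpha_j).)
B_3 (so(7)) ⊕ C_7 (sp(14))

The diagram associated to this matrix has two connected components: the simple roots {alpha_1, alpha_2, alpha_4} form a chain of 3 nodes with a double edge at one end; the terminal node there is the unique short simple root (B_3), and {alpha_3, alpha_5, alpha_6, alpha_7, alpha_8, alpha_9, alpha_10} form a chain of 7 nodes with a double edge at one end; the terminal node there is the unique long simple root (C_7). A semisimple Lie algebra decomposes uniquely as the direct sum of simple ideals, one per connected component of its Dynkin diagram, so g ≅ B_3 ⊕ C_7 (dimension 21 + 105 = 126).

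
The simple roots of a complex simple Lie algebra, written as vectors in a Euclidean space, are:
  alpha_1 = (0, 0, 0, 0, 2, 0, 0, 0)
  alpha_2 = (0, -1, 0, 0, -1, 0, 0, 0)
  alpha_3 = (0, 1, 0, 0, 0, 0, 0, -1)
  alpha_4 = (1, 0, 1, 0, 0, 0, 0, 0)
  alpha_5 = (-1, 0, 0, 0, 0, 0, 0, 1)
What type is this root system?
C_5 (sp(10))

Compute the Cartan integers a_ij = 2(alpha_i, alpha_j)/(alpha_j, alpha_j); the resulting 5x5 Cartan matrix is
[[2, -2, 0, 0, 0], [-1, 2, -1, 0, 0], [0, -1, 2, 0, -1], [0, 0, 0, 2, -1], [0, 0, -1, -1, 2]].
The roots have two lengths (squared-length ratio 2:1); the short ones are alpha_{2,3,4,5}. The associated Dynkin diagram is a chain of 5 nodes with a double edge at one end; the terminal node there is the unique long simple root (C_5), so the type is C_5 (the algebra sp(10)).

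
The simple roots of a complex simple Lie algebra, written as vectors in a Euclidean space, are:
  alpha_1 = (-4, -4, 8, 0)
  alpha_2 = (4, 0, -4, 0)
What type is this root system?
G_2

Compute the Cartan integers a_ij = 2(alpha_i, alpha_j)/(alpha_j, alpha_j); the resulting 2x2 Cartan matrix is
[[2, -3], [-1, 2]].
The roots have two lengths (squared-length ratio 3:1); the short ones are alpha_{2}. The associated Dynkin diagram is two nodes joined by a triple edge (G_2), so the type is G_2.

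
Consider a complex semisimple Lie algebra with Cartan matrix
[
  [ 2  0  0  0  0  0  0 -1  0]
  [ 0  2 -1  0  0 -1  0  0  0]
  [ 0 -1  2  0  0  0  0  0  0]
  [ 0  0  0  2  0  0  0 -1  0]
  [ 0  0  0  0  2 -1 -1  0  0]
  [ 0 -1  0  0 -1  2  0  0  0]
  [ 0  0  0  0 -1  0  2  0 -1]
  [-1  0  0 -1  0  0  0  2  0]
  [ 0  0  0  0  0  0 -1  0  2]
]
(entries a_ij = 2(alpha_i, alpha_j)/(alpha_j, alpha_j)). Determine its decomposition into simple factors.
A_3 (sl(4)) ⊕ A_6 (sl(7))

The diagram associated to this matrix has two connected components: the simple roots {alpha_1, alpha_4, alpha_8} form a chain of 3 nodes with single edges (A_3), and {alpha_2, alpha_3, alpha_5, alpha_6, alpha_7, alpha_9} form a chain of 6 nodes with single edges (A_6). A semisimple Lie algebra decomposes uniquely as the direct sum of simple ideals, one per connected component of its Dynkin diagram, so g ≅ A_3 ⊕ A_6 (dimension 15 + 48 = 63).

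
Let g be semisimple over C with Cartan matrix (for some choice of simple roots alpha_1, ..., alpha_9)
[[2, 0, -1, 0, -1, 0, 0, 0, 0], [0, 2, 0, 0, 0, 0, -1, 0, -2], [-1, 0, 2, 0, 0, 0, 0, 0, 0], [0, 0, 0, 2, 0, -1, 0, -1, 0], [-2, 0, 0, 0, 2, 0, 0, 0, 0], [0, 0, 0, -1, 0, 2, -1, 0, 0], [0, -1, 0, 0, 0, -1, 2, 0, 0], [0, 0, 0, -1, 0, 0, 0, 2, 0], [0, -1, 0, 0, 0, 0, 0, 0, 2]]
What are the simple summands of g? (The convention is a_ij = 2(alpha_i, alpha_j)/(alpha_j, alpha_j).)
B_6 (so(13)) ⊕ C_3 (sp(6))

The diagram associated to this matrix has two connected components: the simple roots {alpha_2, alpha_4, alpha_6, alpha_7, alpha_8, alpha_9} form a chain of 6 nodes with a double edge at one end; the terminal node there is the unique short simple root (B_6), and {alpha_1, alpha_3, alpha_5} form a chain of 3 nodes with a double edge at one end; the terminal node there is the unique long simple root (C_3). A semisimple Lie algebra decomposes uniquely as the direct sum of simple ideals, one per connected component of its Dynkin diagram, so g ≅ B_6 ⊕ C_3 (dimension 78 + 21 = 99).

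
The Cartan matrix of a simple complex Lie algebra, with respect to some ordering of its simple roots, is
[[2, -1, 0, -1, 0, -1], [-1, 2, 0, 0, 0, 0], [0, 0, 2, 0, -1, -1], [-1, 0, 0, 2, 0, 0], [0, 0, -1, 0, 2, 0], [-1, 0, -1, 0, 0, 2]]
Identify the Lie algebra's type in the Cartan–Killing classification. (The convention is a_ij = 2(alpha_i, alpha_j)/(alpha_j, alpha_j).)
D_6 (so(12))

The matrix has rank 6 with 2's on the diagonal. Reading the off-diagonal entries as Dynkin edges (a single edge where a_ij = a_ji = -1; a double or triple edge where a_ij * a_ji = 2 or 3), the diagram is a chain of 4 nodes with a fork of two nodes at one end (D_6). One simple-root ordering that puts it in standard form is (alpha_5, alpha_3, alpha_6, alpha_1, alpha_2, alpha_4). So the algebra is type D_6, i.e. so(12).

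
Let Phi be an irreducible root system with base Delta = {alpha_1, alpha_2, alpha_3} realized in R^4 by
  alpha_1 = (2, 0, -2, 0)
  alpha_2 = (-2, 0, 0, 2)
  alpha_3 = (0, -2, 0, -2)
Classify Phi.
A_3 (sl(4))

Compute the Cartan integers a_ij = 2(alpha_i, alpha_j)/(alpha_j, alpha_j); the resulting 3x3 Cartan matrix is
[[2, -1, 0], [-1, 2, -1], [0, -1, 2]].
All simple roots have the same length, so the diagram is simply laced. The associated Dynkin diagram is a chain of 3 nodes with single edges (A_3), so the type is A_3 (the algebra sl(4)).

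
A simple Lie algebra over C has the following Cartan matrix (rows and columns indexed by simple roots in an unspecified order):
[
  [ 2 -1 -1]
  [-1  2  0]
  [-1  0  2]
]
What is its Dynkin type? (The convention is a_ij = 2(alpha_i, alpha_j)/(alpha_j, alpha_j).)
The matrix has rank 3 with 2's on the diagonal. Reading the off-diagonal entries as Dynkin edges (a single edge where a_ij = a_ji = -1; a double or triple edge where a_ij * a_ji = 2 or 3), the diagram is a chain of 3 nodes with single edges (A_3). One simple-root ordering that puts it in standard form is (alpha_3, alpha_1, alpha_2). So the algebra is type A_3, i.e. sl(4).

A_3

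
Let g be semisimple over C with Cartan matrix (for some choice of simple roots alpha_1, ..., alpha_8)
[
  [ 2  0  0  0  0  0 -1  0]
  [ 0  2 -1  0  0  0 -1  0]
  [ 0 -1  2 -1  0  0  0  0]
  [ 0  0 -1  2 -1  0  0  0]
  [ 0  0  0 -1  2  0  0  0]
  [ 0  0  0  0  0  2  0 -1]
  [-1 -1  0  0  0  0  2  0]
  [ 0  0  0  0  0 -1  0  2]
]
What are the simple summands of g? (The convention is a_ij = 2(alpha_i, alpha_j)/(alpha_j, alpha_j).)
A_2 + A_6

The diagram associated to this matrix has two connected components: the simple roots {alpha_6, alpha_8} form a chain of 2 nodes with single edges (A_2), and {alpha_1, alpha_2, alpha_3, alpha_4, alpha_5, alpha_7} form a chain of 6 nodes with single edges (A_6). A semisimple Lie algebra decomposes uniquely as the direct sum of simple ideals, one per connected component of its Dynkin diagram, so g ≅ A_2 ⊕ A_6 (dimension 8 + 48 = 56).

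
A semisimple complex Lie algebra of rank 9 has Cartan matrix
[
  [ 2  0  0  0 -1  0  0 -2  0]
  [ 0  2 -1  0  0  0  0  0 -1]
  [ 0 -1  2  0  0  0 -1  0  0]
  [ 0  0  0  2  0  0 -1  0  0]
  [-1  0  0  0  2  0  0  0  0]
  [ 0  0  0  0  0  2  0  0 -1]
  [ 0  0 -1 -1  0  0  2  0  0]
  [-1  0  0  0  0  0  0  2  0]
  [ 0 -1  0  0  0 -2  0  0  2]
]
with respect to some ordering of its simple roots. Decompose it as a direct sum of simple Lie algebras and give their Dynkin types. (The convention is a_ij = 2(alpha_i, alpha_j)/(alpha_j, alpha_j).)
B_3 + B_6

The diagram associated to this matrix has two connected components: the simple roots {alpha_1, alpha_5, alpha_8} form a chain of 3 nodes with a double edge at one end; the terminal node there is the unique short simple root (B_3), and {alpha_2, alpha_3, alpha_4, alpha_6, alpha_7, alpha_9} form a chain of 6 nodes with a double edge at one end; the terminal node there is the unique short simple root (B_6). A semisimple Lie algebra decomposes uniquely as the direct sum of simple ideals, one per connected component of its Dynkin diagram, so g ≅ B_3 ⊕ B_6 (dimension 21 + 78 = 99).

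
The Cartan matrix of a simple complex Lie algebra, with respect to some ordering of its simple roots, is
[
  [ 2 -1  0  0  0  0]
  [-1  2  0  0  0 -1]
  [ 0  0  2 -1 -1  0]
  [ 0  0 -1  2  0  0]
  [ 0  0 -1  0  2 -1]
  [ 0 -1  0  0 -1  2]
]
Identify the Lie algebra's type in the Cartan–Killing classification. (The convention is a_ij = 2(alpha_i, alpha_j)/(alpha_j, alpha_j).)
A6

The matrix has rank 6 with 2's on the diagonal. Reading the off-diagonal entries as Dynkin edges (a single edge where a_ij = a_ji = -1; a double or triple edge where a_ij * a_ji = 2 or 3), the diagram is a chain of 6 nodes with single edges (A_6). One simple-root ordering that puts it in standard form is (alpha_1, alpha_2, alpha_6, alpha_5, alpha_3, alpha_4). So the algebra is type A_6, i.e. sl(7).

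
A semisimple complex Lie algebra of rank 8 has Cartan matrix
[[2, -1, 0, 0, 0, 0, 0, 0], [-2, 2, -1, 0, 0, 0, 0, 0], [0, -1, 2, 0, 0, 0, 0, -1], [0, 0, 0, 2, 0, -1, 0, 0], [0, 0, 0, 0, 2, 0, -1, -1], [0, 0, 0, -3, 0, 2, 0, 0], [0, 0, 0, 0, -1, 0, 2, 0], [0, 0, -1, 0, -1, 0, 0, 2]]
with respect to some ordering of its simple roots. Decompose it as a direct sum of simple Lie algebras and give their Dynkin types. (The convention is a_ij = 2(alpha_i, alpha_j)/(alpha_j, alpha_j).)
B_6 + G_2

The diagram associated to this matrix has two connected components: the simple roots {alpha_1, alpha_2, alpha_3, alpha_5, alpha_7, alpha_8} form a chain of 6 nodes with a double edge at one end; the terminal node there is the unique short simple root (B_6), and {alpha_4, alpha_6} form two nodes joined by a triple edge (G_2). A semisimple Lie algebra decomposes uniquely as the direct sum of simple ideals, one per connected component of its Dynkin diagram, so g ≅ B_6 ⊕ G_2 (dimension 78 + 14 = 92).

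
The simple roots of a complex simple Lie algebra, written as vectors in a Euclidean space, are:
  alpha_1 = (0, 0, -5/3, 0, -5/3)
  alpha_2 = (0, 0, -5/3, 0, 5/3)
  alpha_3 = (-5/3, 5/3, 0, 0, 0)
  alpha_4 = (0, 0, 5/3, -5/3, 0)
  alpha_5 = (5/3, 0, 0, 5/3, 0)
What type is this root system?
type D_5

Compute the Cartan integers a_ij = 2(alpha_i, alpha_j)/(alpha_j, alpha_j); the resulting 5x5 Cartan matrix is
[[2, 0, 0, -1, 0], [0, 2, 0, -1, 0], [0, 0, 2, 0, -1], [-1, -1, 0, 2, -1], [0, 0, -1, -1, 2]].
All simple roots have the same length, so the diagram is simply laced. The associated Dynkin diagram is a chain of 3 nodes with a fork of two nodes at one end (D_5), so the type is D_5 (the algebra so(10)).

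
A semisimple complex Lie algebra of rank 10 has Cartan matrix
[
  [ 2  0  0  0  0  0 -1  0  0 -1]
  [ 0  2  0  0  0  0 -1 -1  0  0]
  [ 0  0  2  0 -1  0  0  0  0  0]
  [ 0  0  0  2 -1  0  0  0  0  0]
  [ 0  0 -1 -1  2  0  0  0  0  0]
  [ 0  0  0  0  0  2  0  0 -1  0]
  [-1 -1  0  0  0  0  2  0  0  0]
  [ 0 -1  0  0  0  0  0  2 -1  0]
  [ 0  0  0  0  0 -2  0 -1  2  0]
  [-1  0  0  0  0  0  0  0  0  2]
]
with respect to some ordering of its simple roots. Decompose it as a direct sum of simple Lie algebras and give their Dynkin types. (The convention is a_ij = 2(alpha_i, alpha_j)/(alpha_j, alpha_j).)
A_3 (sl(4)) ⊕ B_7 (so(15))

The diagram associated to this matrix has two connected components: the simple roots {alpha_3, alpha_4, alpha_5} form a chain of 3 nodes with single edges (A_3), and {alpha_1, alpha_2, alpha_6, alpha_7, alpha_8, alpha_9, alpha_10} form a chain of 7 nodes with a double edge at one end; the terminal node there is the unique short simple root (B_7). A semisimple Lie algebra decomposes uniquely as the direct sum of simple ideals, one per connected component of its Dynkin diagram, so g ≅ A_3 ⊕ B_7 (dimension 15 + 105 = 120).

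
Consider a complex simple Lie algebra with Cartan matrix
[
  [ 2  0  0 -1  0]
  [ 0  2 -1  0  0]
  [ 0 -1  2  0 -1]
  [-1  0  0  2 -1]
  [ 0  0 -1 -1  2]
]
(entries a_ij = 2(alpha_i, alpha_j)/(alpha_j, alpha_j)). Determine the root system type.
A_5

The matrix has rank 5 with 2's on the diagonal. Reading the off-diagonal entries as Dynkin edges (a single edge where a_ij = a_ji = -1; a double or triple edge where a_ij * a_ji = 2 or 3), the diagram is a chain of 5 nodes with single edges (A_5). One simple-root ordering that puts it in standard form is (alpha_1, alpha_4, alpha_5, alpha_3, alpha_2). So the algebra is type A_5, i.e. sl(6).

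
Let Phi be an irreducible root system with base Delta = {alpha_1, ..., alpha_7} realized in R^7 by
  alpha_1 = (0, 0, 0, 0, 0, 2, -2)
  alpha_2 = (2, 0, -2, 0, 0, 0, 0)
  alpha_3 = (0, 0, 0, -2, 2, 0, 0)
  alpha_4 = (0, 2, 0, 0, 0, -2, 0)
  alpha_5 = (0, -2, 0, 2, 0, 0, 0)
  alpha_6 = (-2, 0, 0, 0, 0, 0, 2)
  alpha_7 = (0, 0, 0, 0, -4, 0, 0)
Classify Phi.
C7

Compute the Cartan integers a_ij = 2(alpha_i, alpha_j)/(alpha_j, alpha_j); the resulting 7x7 Cartan matrix is
[[2, 0, 0, -1, 0, -1, 0], [0, 2, 0, 0, 0, -1, 0], [0, 0, 2, 0, -1, 0, -1], [-1, 0, 0, 2, -1, 0, 0], [0, 0, -1, -1, 2, 0, 0], [-1, -1, 0, 0, 0, 2, 0], [0, 0, -2, 0, 0, 0, 2]].
The roots have two lengths (squared-length ratio 2:1); the short ones are alpha_{1,2,3,4,5,6}. The associated Dynkin diagram is a chain of 7 nodes with a double edge at one end; the terminal node there is the unique long simple root (C_7), so the type is C_7 (the algebra sp(14)).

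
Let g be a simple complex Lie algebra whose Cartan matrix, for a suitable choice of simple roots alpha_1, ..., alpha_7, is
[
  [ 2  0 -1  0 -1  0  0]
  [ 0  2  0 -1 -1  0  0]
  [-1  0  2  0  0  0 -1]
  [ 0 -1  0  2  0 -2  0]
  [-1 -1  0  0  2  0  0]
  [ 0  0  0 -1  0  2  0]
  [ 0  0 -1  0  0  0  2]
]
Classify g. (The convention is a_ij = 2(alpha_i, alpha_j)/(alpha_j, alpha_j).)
B_7

The matrix has rank 7 with 2's on the diagonal. Reading the off-diagonal entries as Dynkin edges (a single edge where a_ij = a_ji = -1; a double or triple edge where a_ij * a_ji = 2 or 3), the diagram is a chain of 7 nodes with a double edge at one end; the terminal node there is the unique short simple root (B_7). One simple-root ordering that puts it in standard form is (alpha_7, alpha_3, alpha_1, alpha_5, alpha_2, alpha_4, alpha_6). So the algebra is type B_7, i.e. so(15).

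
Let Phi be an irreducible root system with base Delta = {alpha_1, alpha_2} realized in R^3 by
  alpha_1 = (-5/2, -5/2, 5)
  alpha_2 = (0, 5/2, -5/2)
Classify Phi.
Compute the Cartan integers a_ij = 2(alpha_i, alpha_j)/(alpha_j, alpha_j); the resulting 2x2 Cartan matrix is
[[2, -3], [-1, 2]].
The roots have two lengths (squared-length ratio 3:1); the short ones are alpha_{2}. The associated Dynkin diagram is two nodes joined by a triple edge (G_2), so the type is G_2.

G_2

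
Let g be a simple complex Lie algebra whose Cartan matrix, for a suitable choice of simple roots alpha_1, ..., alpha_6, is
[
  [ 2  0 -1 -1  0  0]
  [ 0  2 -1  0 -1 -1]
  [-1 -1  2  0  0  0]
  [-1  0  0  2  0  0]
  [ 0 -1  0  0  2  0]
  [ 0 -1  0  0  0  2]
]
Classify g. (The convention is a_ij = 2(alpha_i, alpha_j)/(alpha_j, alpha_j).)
The matrix has rank 6 with 2's on the diagonal. Reading the off-diagonal entries as Dynkin edges (a single edge where a_ij = a_ji = -1; a double or triple edge where a_ij * a_ji = 2 or 3), the diagram is a chain of 4 nodes with a fork of two nodes at one end (D_6). One simple-root ordering that puts it in standard form is (alpha_4, alpha_1, alpha_3, alpha_2, alpha_5, alpha_6). So the algebra is type D_6, i.e. so(12).

D_6 (so(12))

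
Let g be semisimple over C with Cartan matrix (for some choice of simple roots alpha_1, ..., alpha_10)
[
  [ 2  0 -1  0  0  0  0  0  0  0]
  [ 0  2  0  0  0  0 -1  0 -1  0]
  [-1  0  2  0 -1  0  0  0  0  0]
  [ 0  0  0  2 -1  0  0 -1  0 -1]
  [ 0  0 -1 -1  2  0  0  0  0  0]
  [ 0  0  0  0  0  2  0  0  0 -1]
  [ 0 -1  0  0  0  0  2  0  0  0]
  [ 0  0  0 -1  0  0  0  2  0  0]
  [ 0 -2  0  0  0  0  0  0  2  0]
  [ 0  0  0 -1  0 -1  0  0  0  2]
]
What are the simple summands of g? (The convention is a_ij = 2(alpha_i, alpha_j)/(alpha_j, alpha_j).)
C_3 ⊕ E_7

The diagram associated to this matrix has two connected components: the simple roots {alpha_2, alpha_7, alpha_9} form a chain of 3 nodes with a double edge at one end; the terminal node there is the unique long simple root (C_3), and {alpha_1, alpha_3, alpha_4, alpha_5, alpha_6, alpha_8, alpha_10} form a chain of 6 nodes with one extra node attached to the third node from one end (E_7). A semisimple Lie algebra decomposes uniquely as the direct sum of simple ideals, one per connected component of its Dynkin diagram, so g ≅ C_3 ⊕ E_7 (dimension 21 + 133 = 154).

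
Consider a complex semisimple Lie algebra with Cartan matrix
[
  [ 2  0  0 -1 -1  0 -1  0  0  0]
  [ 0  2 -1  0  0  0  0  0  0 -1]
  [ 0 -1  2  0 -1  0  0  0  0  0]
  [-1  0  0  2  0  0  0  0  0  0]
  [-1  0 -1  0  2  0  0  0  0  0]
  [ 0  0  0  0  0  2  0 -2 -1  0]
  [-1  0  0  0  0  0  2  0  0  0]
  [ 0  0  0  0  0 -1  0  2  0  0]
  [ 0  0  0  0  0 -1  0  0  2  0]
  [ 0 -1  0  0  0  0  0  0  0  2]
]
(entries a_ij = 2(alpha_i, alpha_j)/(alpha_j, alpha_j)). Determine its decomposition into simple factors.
The diagram associated to this matrix has two connected components: the simple roots {alpha_6, alpha_8, alpha_9} form a chain of 3 nodes with a double edge at one end; the terminal node there is the unique short simple root (B_3), and {alpha_1, alpha_2, alpha_3, alpha_4, alpha_5, alpha_7, alpha_10} form a chain of 5 nodes with a fork of two nodes at one end (D_7). A semisimple Lie algebra decomposes uniquely as the direct sum of simple ideals, one per connected component of its Dynkin diagram, so g ≅ B_3 ⊕ D_7 (dimension 21 + 91 = 112).

type B_3 ⊕ type D_7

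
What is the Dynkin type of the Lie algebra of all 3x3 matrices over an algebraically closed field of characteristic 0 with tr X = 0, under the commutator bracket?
This is sl(3), which has dimension 3^2 - 1 = 8 and rank 3 - 1 = 2 (a Cartan subalgebra is the diagonal traceless matrices). In the classification of classical Lie algebras, the special linear algebra sl(n+1) has type A_n; here n = 2, so the Dynkin diagram is a chain of 2 nodes with single edges (A_2). Hence the type is A_2.

A_2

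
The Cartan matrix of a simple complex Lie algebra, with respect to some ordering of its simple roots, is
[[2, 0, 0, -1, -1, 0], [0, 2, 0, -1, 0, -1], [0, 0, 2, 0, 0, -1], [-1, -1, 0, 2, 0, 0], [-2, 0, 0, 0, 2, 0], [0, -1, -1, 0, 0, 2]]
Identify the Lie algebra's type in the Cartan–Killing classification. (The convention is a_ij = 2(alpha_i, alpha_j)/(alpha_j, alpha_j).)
type C_6

The matrix has rank 6 with 2's on the diagonal. Reading the off-diagonal entries as Dynkin edges (a single edge where a_ij = a_ji = -1; a double or triple edge where a_ij * a_ji = 2 or 3), the diagram is a chain of 6 nodes with a double edge at one end; the terminal node there is the unique long simple root (C_6). One simple-root ordering that puts it in standard form is (alpha_3, alpha_6, alpha_2, alpha_4, alpha_1, alpha_5). So the algebra is type C_6, i.e. sp(12).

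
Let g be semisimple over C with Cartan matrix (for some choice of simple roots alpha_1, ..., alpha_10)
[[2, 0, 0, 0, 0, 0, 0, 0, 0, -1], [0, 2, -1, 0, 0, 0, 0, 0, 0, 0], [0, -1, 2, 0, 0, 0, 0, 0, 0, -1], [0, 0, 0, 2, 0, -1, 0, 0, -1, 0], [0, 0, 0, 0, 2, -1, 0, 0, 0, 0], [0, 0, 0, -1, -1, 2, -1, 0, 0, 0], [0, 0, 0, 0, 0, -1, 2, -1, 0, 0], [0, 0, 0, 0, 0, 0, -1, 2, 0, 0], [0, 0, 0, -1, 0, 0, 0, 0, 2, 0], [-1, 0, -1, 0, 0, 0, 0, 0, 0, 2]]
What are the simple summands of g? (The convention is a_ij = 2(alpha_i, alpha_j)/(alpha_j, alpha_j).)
The diagram associated to this matrix has two connected components: the simple roots {alpha_1, alpha_2, alpha_3, alpha_10} form a chain of 4 nodes with single edges (A_4), and {alpha_4, alpha_5, alpha_6, alpha_7, alpha_8, alpha_9} form a chain of 5 nodes with one extra node attached to the third node from one end (E_6). A semisimple Lie algebra decomposes uniquely as the direct sum of simple ideals, one per connected component of its Dynkin diagram, so g ≅ A_4 ⊕ E_6 (dimension 24 + 78 = 102).

type A_4 + type E_6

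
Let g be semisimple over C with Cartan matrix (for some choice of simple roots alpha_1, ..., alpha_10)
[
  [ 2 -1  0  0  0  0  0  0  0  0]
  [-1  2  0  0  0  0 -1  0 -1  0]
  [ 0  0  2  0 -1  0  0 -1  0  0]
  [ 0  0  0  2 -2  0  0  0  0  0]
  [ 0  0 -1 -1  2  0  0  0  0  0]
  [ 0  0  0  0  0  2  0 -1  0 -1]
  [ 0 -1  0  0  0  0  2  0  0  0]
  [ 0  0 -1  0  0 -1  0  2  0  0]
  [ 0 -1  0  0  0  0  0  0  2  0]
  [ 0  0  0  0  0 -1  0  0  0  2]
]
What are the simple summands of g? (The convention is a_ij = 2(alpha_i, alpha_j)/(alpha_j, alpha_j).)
type C_6 ⊕ type D_4

The diagram associated to this matrix has two connected components: the simple roots {alpha_3, alpha_4, alpha_5, alpha_6, alpha_8, alpha_10} form a chain of 6 nodes with a double edge at one end; the terminal node there is the unique long simple root (C_6), and {alpha_1, alpha_2, alpha_7, alpha_9} form a chain of 2 nodes with a fork of two nodes at one end (D_4). A semisimple Lie algebra decomposes uniquely as the direct sum of simple ideals, one per connected component of its Dynkin diagram, so g ≅ C_6 ⊕ D_4 (dimension 78 + 28 = 106).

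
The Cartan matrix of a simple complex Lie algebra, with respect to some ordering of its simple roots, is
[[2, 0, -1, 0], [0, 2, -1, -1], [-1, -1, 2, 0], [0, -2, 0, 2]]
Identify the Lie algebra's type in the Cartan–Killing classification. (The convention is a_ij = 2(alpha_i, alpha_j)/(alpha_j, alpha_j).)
The matrix has rank 4 with 2's on the diagonal. Reading the off-diagonal entries as Dynkin edges (a single edge where a_ij = a_ji = -1; a double or triple edge where a_ij * a_ji = 2 or 3), the diagram is a chain of 4 nodes with a double edge at one end; the terminal node there is the unique long simple root (C_4). One simple-root ordering that puts it in standard form is (alpha_1, alpha_3, alpha_2, alpha_4). So the algebra is type C_4, i.e. sp(8).

C_4 (sp(8))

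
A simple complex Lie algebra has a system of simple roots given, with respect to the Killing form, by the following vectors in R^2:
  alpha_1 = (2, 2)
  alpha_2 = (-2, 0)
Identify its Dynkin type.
Compute the Cartan integers a_ij = 2(alpha_i, alpha_j)/(alpha_j, alpha_j); the resulting 2x2 Cartan matrix is
[[2, -2], [-1, 2]].
The roots have two lengths (squared-length ratio 2:1); the short ones are alpha_{2}. The associated Dynkin diagram is a chain of 2 nodes with a double edge at one end; the terminal node there is the unique short simple root (B_2), so the type is B_2 (the algebra so(5)).

type B_2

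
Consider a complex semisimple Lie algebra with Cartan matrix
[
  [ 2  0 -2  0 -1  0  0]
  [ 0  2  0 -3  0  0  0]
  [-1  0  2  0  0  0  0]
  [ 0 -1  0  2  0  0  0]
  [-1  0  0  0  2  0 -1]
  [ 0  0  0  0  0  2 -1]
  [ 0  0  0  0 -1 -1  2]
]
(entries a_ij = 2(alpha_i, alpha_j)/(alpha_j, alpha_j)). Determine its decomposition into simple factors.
The diagram associated to this matrix has two connected components: the simple roots {alpha_1, alpha_3, alpha_5, alpha_6, alpha_7} form a chain of 5 nodes with a double edge at one end; the terminal node there is the unique short simple root (B_5), and {alpha_2, alpha_4} form two nodes joined by a triple edge (G_2). A semisimple Lie algebra decomposes uniquely as the direct sum of simple ideals, one per connected component of its Dynkin diagram, so g ≅ B_5 ⊕ G_2 (dimension 55 + 14 = 69).

B5 + G2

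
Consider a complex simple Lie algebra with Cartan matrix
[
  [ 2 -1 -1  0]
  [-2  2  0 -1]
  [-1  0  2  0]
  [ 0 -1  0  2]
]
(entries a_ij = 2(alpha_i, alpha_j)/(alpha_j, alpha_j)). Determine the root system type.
F4

The matrix has rank 4 with 2's on the diagonal. Reading the off-diagonal entries as Dynkin edges (a single edge where a_ij = a_ji = -1; a double or triple edge where a_ij * a_ji = 2 or 3), the diagram is a chain of 4 nodes with a double edge between the middle two (F_4). One simple-root ordering that puts it in standard form is (alpha_4, alpha_2, alpha_1, alpha_3). So the algebra is type F_4.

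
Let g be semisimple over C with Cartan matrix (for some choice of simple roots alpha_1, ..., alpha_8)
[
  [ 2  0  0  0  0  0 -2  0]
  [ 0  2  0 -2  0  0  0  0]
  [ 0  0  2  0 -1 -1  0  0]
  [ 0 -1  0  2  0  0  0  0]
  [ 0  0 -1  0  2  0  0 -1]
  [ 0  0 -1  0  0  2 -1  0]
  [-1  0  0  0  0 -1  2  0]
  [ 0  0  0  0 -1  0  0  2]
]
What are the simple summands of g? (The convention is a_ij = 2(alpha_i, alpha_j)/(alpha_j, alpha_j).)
The diagram associated to this matrix has two connected components: the simple roots {alpha_2, alpha_4} form a chain of 2 nodes with a double edge at one end; the terminal node there is the unique short simple root (B_2), and {alpha_1, alpha_3, alpha_5, alpha_6, alpha_7, alpha_8} form a chain of 6 nodes with a double edge at one end; the terminal node there is the unique long simple root (C_6). A semisimple Lie algebra decomposes uniquely as the direct sum of simple ideals, one per connected component of its Dynkin diagram, so g ≅ B_2 ⊕ C_6 (dimension 10 + 78 = 88).

B_2 (so(5)) + C_6 (sp(12))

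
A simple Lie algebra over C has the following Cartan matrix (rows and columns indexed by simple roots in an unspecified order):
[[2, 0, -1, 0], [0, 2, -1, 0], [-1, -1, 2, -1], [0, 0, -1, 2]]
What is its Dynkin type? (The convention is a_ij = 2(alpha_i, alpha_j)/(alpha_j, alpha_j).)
D4

The matrix has rank 4 with 2's on the diagonal. Reading the off-diagonal entries as Dynkin edges (a single edge where a_ij = a_ji = -1; a double or triple edge where a_ij * a_ji = 2 or 3), the diagram is a chain of 2 nodes with a fork of two nodes at one end (D_4). One simple-root ordering that puts it in standard form is (alpha_4, alpha_3, alpha_1, alpha_2). So the algebra is type D_4, i.e. so(8).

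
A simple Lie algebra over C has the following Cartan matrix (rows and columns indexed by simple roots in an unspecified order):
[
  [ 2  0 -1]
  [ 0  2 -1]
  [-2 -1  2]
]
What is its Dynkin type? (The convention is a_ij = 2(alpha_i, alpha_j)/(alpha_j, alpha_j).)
B_3

The matrix has rank 3 with 2's on the diagonal. Reading the off-diagonal entries as Dynkin edges (a single edge where a_ij = a_ji = -1; a double or triple edge where a_ij * a_ji = 2 or 3), the diagram is a chain of 3 nodes with a double edge at one end; the terminal node there is the unique short simple root (B_3). One simple-root ordering that puts it in standard form is (alpha_2, alpha_3, alpha_1). So the algebra is type B_3, i.e. so(7).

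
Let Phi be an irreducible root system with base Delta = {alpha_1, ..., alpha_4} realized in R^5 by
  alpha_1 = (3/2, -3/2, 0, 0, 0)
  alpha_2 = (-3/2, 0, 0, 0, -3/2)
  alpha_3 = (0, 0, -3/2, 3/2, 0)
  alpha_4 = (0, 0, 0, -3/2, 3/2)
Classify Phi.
A_4

Compute the Cartan integers a_ij = 2(alpha_i, alpha_j)/(alpha_j, alpha_j); the resulting 4x4 Cartan matrix is
[[2, -1, 0, 0], [-1, 2, 0, -1], [0, 0, 2, -1], [0, -1, -1, 2]].
All simple roots have the same length, so the diagram is simply laced. The associated Dynkin diagram is a chain of 4 nodes with single edges (A_4), so the type is A_4 (the algebra sl(5)).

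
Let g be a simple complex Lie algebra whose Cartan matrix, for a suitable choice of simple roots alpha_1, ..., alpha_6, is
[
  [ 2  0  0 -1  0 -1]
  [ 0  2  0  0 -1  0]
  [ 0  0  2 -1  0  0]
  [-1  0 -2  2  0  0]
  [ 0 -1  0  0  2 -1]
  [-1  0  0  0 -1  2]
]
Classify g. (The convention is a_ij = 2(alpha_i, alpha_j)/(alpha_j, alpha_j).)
B6

The matrix has rank 6 with 2's on the diagonal. Reading the off-diagonal entries as Dynkin edges (a single edge where a_ij = a_ji = -1; a double or triple edge where a_ij * a_ji = 2 or 3), the diagram is a chain of 6 nodes with a double edge at one end; the terminal node there is the unique short simple root (B_6). One simple-root ordering that puts it in standard form is (alpha_2, alpha_5, alpha_6, alpha_1, alpha_4, alpha_3). So the algebra is type B_6, i.e. so(13).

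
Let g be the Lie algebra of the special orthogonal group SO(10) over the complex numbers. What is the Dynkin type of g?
D_5

This is so(10) with 10 even, which has dimension 10(10-1)/2 = 45 and rank 10/2 = 5. In the classification of classical Lie algebras, the orthogonal algebra so(2n) in an even number of variables has type D_n; here n = 5, so the Dynkin diagram is a chain of 3 nodes with a fork of two nodes at one end (D_5). Hence the type is D_5.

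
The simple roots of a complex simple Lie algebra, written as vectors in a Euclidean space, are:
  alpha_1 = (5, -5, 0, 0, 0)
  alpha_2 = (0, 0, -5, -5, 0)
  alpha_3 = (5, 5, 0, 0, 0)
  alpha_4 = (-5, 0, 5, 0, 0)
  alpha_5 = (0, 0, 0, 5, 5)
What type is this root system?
type D_5

Compute the Cartan integers a_ij = 2(alpha_i, alpha_j)/(alpha_j, alpha_j); the resulting 5x5 Cartan matrix is
[[2, 0, 0, -1, 0], [0, 2, 0, -1, -1], [0, 0, 2, -1, 0], [-1, -1, -1, 2, 0], [0, -1, 0, 0, 2]].
All simple roots have the same length, so the diagram is simply laced. The associated Dynkin diagram is a chain of 3 nodes with a fork of two nodes at one end (D_5), so the type is D_5 (the algebra so(10)).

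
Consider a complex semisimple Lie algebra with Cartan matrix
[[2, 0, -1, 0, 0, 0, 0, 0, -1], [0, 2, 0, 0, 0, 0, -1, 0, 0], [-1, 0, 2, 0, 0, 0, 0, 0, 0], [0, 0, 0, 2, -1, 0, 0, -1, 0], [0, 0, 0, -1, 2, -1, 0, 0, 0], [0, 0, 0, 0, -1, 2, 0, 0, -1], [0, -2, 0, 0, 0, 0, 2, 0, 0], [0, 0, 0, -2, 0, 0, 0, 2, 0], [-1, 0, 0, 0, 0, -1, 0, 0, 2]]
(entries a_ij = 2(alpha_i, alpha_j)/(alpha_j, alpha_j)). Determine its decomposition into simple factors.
B_2 + C_7

The diagram associated to this matrix has two connected components: the simple roots {alpha_2, alpha_7} form a chain of 2 nodes with a double edge at one end; the terminal node there is the unique short simple root (B_2), and {alpha_1, alpha_3, alpha_4, alpha_5, alpha_6, alpha_8, alpha_9} form a chain of 7 nodes with a double edge at one end; the terminal node there is the unique long simple root (C_7). A semisimple Lie algebra decomposes uniquely as the direct sum of simple ideals, one per connected component of its Dynkin diagram, so g ≅ B_2 ⊕ C_7 (dimension 10 + 105 = 115).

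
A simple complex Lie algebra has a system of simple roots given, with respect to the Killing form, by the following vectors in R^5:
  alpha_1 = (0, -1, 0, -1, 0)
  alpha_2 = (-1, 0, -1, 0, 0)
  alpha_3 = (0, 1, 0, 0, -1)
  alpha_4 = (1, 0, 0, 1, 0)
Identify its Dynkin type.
A_4 (sl(5))

Compute the Cartan integers a_ij = 2(alpha_i, alpha_j)/(alpha_j, alpha_j); the resulting 4x4 Cartan matrix is
[[2, 0, -1, -1], [0, 2, 0, -1], [-1, 0, 2, 0], [-1, -1, 0, 2]].
All simple roots have the same length, so the diagram is simply laced. The associated Dynkin diagram is a chain of 4 nodes with single edges (A_4), so the type is A_4 (the algebra sl(5)).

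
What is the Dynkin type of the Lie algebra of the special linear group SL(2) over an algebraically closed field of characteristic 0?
A_1

This is sl(2), which has dimension 2^2 - 1 = 3 and rank 2 - 1 = 1 (a Cartan subalgebra is the diagonal traceless matrices). In the classification of classical Lie algebras, the special linear algebra sl(n+1) has type A_n; here n = 1, so the Dynkin diagram is a chain of 1 nodes with single edges (A_1). Hence the type is A_1.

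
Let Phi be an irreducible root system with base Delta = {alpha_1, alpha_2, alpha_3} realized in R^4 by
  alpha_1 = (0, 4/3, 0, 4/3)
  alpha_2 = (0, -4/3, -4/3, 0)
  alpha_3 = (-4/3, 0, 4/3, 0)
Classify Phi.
A_3 (sl(4))

Compute the Cartan integers a_ij = 2(alpha_i, alpha_j)/(alpha_j, alpha_j); the resulting 3x3 Cartan matrix is
[[2, -1, 0], [-1, 2, -1], [0, -1, 2]].
All simple roots have the same length, so the diagram is simply laced. The associated Dynkin diagram is a chain of 3 nodes with single edges (A_3), so the type is A_3 (the algebra sl(4)).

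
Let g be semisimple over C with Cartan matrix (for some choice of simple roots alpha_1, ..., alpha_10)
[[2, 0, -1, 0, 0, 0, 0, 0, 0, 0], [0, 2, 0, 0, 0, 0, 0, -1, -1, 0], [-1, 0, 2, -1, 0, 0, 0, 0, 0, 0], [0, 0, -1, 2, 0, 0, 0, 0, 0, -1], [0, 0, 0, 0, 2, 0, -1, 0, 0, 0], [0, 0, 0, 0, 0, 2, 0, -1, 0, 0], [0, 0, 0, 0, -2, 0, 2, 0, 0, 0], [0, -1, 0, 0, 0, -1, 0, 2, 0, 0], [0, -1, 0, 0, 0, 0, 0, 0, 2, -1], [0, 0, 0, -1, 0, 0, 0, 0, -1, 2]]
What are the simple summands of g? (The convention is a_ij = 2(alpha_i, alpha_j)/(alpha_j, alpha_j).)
type A_8 ⊕ type B_2

The diagram associated to this matrix has two connected components: the simple roots {alpha_1, alpha_2, alpha_3, alpha_4, alpha_6, alpha_8, alpha_9, alpha_10} form a chain of 8 nodes with single edges (A_8), and {alpha_5, alpha_7} form a chain of 2 nodes with a double edge at one end; the terminal node there is the unique short simple root (B_2). A semisimple Lie algebra decomposes uniquely as the direct sum of simple ideals, one per connected component of its Dynkin diagram, so g ≅ A_8 ⊕ B_2 (dimension 80 + 10 = 90).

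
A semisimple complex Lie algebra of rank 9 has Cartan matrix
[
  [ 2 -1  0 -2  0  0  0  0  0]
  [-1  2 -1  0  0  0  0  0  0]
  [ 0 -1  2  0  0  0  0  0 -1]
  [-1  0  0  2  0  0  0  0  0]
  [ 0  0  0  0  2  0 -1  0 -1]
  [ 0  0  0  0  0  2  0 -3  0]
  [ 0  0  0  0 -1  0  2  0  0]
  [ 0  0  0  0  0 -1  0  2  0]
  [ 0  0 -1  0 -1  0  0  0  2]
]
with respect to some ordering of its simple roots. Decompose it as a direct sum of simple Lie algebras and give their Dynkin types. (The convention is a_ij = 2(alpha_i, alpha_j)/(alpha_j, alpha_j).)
B7 + G2

The diagram associated to this matrix has two connected components: the simple roots {alpha_1, alpha_2, alpha_3, alpha_4, alpha_5, alpha_7, alpha_9} form a chain of 7 nodes with a double edge at one end; the terminal node there is the unique short simple root (B_7), and {alpha_6, alpha_8} form two nodes joined by a triple edge (G_2). A semisimple Lie algebra decomposes uniquely as the direct sum of simple ideals, one per connected component of its Dynkin diagram, so g ≅ B_7 ⊕ G_2 (dimension 105 + 14 = 119).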